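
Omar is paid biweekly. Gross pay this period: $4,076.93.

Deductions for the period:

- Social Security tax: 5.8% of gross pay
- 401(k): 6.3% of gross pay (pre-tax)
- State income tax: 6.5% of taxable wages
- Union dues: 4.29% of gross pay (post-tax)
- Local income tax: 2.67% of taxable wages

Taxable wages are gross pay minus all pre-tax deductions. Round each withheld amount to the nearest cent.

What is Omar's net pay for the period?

$3,058.41

401(k): $4,076.93 × 0.063 = $256.85
Taxable wages = $4,076.93 − $256.85 = $3,820.08
State income tax: $3,820.08 × 0.065 = $248.31
Local income tax: $3,820.08 × 0.0267 = $102.00
Social Security tax: $4,076.93 × 0.058 = $236.46
Union dues: $4,076.93 × 0.0429 = $174.90
Total deductions = $256.85 + $248.31 + $102.00 + $236.46 + $174.90 = $1,018.52
Net pay = $4,076.93 − $1,018.52 = $3,058.41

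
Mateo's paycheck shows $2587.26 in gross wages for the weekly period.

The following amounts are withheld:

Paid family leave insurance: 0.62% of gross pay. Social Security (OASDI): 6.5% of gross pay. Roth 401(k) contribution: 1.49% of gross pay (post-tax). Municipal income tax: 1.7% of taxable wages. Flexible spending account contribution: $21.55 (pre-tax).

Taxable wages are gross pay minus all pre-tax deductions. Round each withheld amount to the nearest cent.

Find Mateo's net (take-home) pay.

Flexible spending account contribution: $21.55
Taxable wages = $2587.26 − $21.55 = $2565.71
Municipal income tax: $2565.71 × 0.017 = $43.62
Paid family leave insurance: $2587.26 × 0.0062 = $16.04
Social Security (OASDI): $2587.26 × 0.065 = $168.17
Roth 401(k) contribution: $2587.26 × 0.0149 = $38.55
Total deductions = $21.55 + $43.62 + $16.04 + $168.17 + $38.55 = $287.93
Net pay = $2587.26 − $287.93 = $2299.33

$2299.33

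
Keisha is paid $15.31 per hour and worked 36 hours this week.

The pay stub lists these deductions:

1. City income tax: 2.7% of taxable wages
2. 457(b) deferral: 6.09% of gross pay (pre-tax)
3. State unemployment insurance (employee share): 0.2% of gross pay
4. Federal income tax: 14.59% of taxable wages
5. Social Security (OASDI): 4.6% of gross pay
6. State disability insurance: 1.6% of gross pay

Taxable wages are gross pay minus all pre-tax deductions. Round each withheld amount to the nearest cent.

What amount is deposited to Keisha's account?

Gross pay: 36 × $15.31 = $551.16
457(b) deferral: $551.16 × 0.0609 = $33.57
Taxable wages = $551.16 − $33.57 = $517.59
Federal income tax: $517.59 × 0.1459 = $75.52
City income tax: $517.59 × 0.027 = $13.97
State unemployment insurance (employee share): $551.16 × 0.002 = $1.10
Social Security (OASDI): $551.16 × 0.046 = $25.35
State disability insurance: $551.16 × 0.016 = $8.82
Total deductions = $33.57 + $75.52 + $13.97 + $1.10 + $25.35 + $8.82 = $158.33
Net pay = $551.16 − $158.33 = $392.83

$392.83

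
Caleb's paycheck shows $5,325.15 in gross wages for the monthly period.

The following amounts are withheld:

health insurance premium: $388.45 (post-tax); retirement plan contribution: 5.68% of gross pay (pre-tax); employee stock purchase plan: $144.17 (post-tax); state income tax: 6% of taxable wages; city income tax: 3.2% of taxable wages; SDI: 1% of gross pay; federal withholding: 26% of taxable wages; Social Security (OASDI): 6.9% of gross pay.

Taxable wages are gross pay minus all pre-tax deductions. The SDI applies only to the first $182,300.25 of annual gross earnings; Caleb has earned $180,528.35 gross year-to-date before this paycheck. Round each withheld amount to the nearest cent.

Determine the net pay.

$2,336.91

Retirement plan contribution: $5,325.15 × 0.0568 = $302.47
Taxable wages = $5,325.15 − $302.47 = $5,022.68
City income tax: $5,022.68 × 0.032 = $160.73
State income tax: $5,022.68 × 0.06 = $301.36
Federal withholding: $5,022.68 × 0.26 = $1,305.90
Social Security (OASDI): $5,325.15 × 0.069 = $367.44
SDI: only $182,300.25 − $180,528.35 = $1,771.90 of this check is subject → $1,771.90 × 0.01 = $17.72
Employee stock purchase plan: $144.17
Health insurance premium: $388.45
Total deductions = $302.47 + $160.73 + $301.36 + $1,305.90 + $367.44 + $17.72 + $144.17 + $388.45 = $2,988.24
Net pay = $5,325.15 − $2,988.24 = $2,336.91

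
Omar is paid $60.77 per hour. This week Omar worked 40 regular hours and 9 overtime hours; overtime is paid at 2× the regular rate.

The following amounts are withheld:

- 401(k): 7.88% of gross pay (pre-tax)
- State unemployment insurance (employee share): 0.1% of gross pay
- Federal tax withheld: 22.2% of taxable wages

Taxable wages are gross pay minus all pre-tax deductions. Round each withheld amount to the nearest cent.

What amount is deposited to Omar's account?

Regular pay: 40 × $60.77 = $2,430.80
Overtime pay: 9 × $60.77 × 2 = $1,093.86
Gross pay = $2,430.80 + $1,093.86 = $3,524.66
401(k): $3,524.66 × 0.0788 = $277.74
Taxable wages = $3,524.66 − $277.74 = $3,246.92
Federal tax withheld: $3,246.92 × 0.222 = $720.82
State unemployment insurance (employee share): $3,524.66 × 0.001 = $3.52
Total deductions = $277.74 + $720.82 + $3.52 = $1,002.08
Net pay = $3,524.66 − $1,002.08 = $2,522.58

$2,522.58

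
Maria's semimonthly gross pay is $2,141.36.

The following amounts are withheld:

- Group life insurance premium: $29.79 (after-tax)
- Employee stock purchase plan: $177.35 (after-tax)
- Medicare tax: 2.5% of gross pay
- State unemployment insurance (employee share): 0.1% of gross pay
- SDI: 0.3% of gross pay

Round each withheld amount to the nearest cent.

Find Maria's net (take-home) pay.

Medicare tax: $2,141.36 × 0.025 = $53.53
State unemployment insurance (employee share): $2,141.36 × 0.001 = $2.14
SDI: $2,141.36 × 0.003 = $6.42
Employee stock purchase plan: $177.35
Group life insurance premium: $29.79
Total deductions = $53.53 + $2.14 + $6.42 + $177.35 + $29.79 = $269.23
Net pay = $2,141.36 − $269.23 = $1,872.13

$1,872.13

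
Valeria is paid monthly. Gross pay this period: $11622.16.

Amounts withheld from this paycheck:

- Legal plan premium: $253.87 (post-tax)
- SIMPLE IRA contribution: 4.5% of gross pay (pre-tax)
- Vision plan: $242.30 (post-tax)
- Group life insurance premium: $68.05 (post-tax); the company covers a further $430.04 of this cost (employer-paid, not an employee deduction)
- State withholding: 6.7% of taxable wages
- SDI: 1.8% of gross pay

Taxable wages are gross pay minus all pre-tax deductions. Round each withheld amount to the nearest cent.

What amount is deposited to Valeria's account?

SIMPLE IRA contribution: $11622.16 × 0.045 = $523.00
Taxable wages = $11622.16 − $523.00 = $11099.16
State withholding: $11099.16 × 0.067 = $743.64
SDI: $11622.16 × 0.018 = $209.20
Legal plan premium: $253.87
Vision plan: $242.30
Group life insurance premium: $68.05
(Employer's $430.04 toward group life insurance premium is not withheld from the employee.)
Total deductions = $523.00 + $743.64 + $209.20 + $253.87 + $242.30 + $68.05 = $2040.06
Net pay = $11622.16 − $2040.06 = $9582.10

$9582.10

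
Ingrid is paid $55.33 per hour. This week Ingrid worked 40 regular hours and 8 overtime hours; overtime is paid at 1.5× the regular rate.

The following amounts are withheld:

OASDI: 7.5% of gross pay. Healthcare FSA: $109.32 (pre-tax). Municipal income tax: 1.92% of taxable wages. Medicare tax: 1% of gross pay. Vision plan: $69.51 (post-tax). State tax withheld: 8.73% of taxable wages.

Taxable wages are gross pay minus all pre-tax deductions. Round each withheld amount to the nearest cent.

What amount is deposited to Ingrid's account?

$2,159.00

Regular pay: 40 × $55.33 = $2,213.20
Overtime pay: 8 × $55.33 × 1.5 = $663.96
Gross pay = $2,213.20 + $663.96 = $2,877.16
Healthcare FSA: $109.32
Taxable wages = $2,877.16 − $109.32 = $2,767.84
Municipal income tax: $2,767.84 × 0.0192 = $53.14
State tax withheld: $2,767.84 × 0.0873 = $241.63
OASDI: $2,877.16 × 0.075 = $215.79
Medicare tax: $2,877.16 × 0.01 = $28.77
Vision plan: $69.51
Total deductions = $109.32 + $53.14 + $241.63 + $215.79 + $28.77 + $69.51 = $718.16
Net pay = $2,877.16 − $718.16 = $2,159.00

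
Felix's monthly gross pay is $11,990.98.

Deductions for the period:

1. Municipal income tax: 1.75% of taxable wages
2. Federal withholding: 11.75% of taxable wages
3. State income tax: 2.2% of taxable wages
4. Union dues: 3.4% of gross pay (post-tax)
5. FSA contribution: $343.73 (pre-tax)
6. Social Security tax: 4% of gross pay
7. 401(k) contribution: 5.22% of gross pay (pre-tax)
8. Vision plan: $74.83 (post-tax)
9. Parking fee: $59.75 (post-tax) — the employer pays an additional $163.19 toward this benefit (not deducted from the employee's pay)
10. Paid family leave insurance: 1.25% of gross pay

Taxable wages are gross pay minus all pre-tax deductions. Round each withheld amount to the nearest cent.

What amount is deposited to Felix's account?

$8,119.17

FSA contribution: $343.73
401(k) contribution: $11,990.98 × 0.0522 = $625.93
Pre-tax total = $343.73 + $625.93 = $969.66
Taxable wages = $11,990.98 − $969.66 = $11,021.32
Federal withholding: $11,021.32 × 0.1175 = $1,295.01
State income tax: $11,021.32 × 0.022 = $242.47
Municipal income tax: $11,021.32 × 0.0175 = $192.87
Social Security tax: $11,990.98 × 0.04 = $479.64
Paid family leave insurance: $11,990.98 × 0.0125 = $149.89
Union dues: $11,990.98 × 0.034 = $407.69
Vision plan: $74.83
Parking fee: $59.75
(Employer's $163.19 toward parking fee is not withheld from the employee.)
Total deductions = $343.73 + $625.93 + $1,295.01 + $242.47 + $192.87 + $479.64 + $149.89 + $407.69 + $74.83 + $59.75 = $3,871.81
Net pay = $11,990.98 − $3,871.81 = $8,119.17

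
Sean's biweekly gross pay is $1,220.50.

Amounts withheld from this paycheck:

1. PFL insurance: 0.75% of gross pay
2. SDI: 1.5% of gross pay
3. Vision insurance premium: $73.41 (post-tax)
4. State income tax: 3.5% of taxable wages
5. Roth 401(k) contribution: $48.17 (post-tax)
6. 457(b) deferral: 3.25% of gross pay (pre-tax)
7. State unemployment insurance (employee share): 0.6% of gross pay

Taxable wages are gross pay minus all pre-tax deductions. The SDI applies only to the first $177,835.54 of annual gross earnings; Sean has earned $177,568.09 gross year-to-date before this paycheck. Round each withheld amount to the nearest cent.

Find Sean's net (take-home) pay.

457(b) deferral: $1,220.50 × 0.0325 = $39.67
Taxable wages = $1,220.50 − $39.67 = $1,180.83
State income tax: $1,180.83 × 0.035 = $41.33
PFL insurance: $1,220.50 × 0.0075 = $9.15
SDI: only $177,835.54 − $177,568.09 = $267.45 of this check is subject → $267.45 × 0.015 = $4.01
State unemployment insurance (employee share): $1,220.50 × 0.006 = $7.32
Roth 401(k) contribution: $48.17
Vision insurance premium: $73.41
Total deductions = $39.67 + $41.33 + $9.15 + $4.01 + $7.32 + $48.17 + $73.41 = $223.06
Net pay = $1,220.50 − $223.06 = $997.44

$997.44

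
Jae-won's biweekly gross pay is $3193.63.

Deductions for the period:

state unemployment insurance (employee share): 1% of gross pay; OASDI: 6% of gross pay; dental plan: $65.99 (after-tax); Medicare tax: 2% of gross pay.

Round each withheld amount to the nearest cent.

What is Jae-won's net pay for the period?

$2840.21

OASDI: $3193.63 × 0.06 = $191.62
State unemployment insurance (employee share): $3193.63 × 0.01 = $31.94
Medicare tax: $3193.63 × 0.02 = $63.87
Dental plan: $65.99
Total deductions = $191.62 + $31.94 + $63.87 + $65.99 = $353.42
Net pay = $3193.63 − $353.42 = $2840.21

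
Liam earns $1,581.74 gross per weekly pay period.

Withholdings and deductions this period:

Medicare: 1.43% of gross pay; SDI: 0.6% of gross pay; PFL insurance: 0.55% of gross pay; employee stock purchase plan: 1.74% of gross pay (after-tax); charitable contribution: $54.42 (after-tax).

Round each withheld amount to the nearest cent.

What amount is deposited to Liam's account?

$1,458.99

SDI: $1,581.74 × 0.006 = $9.49
PFL insurance: $1,581.74 × 0.0055 = $8.70
Medicare: $1,581.74 × 0.0143 = $22.62
Charitable contribution: $54.42
Employee stock purchase plan: $1,581.74 × 0.0174 = $27.52
Total deductions = $9.49 + $8.70 + $22.62 + $54.42 + $27.52 = $122.75
Net pay = $1,581.74 − $122.75 = $1,458.99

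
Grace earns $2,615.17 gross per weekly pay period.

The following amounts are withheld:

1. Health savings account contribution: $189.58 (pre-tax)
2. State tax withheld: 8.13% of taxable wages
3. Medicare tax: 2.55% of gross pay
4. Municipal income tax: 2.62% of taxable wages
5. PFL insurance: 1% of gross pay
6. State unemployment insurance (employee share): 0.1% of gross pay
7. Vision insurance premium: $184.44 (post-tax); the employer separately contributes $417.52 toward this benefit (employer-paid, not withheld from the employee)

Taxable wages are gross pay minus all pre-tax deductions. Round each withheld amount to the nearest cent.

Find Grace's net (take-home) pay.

$1,884.94

Health savings account contribution: $189.58
Taxable wages = $2,615.17 − $189.58 = $2,425.59
Municipal income tax: $2,425.59 × 0.0262 = $63.55
State tax withheld: $2,425.59 × 0.0813 = $197.20
PFL insurance: $2,615.17 × 0.01 = $26.15
Medicare tax: $2,615.17 × 0.0255 = $66.69
State unemployment insurance (employee share): $2,615.17 × 0.001 = $2.62
Vision insurance premium: $184.44
(Employer's $417.52 toward vision insurance premium is not withheld from the employee.)
Total deductions = $189.58 + $63.55 + $197.20 + $26.15 + $66.69 + $2.62 + $184.44 = $730.23
Net pay = $2,615.17 − $730.23 = $1,884.94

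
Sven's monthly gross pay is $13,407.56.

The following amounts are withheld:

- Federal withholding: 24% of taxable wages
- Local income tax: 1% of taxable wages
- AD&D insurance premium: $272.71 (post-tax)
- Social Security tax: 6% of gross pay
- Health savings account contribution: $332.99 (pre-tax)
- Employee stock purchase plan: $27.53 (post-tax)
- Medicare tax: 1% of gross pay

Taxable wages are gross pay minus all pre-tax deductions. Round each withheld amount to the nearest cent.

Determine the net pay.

$8,567.15

Health savings account contribution: $332.99
Taxable wages = $13,407.56 − $332.99 = $13,074.57
Federal withholding: $13,074.57 × 0.24 = $3,137.90
Local income tax: $13,074.57 × 0.01 = $130.75
Social Security tax: $13,407.56 × 0.06 = $804.45
Medicare tax: $13,407.56 × 0.01 = $134.08
Employee stock purchase plan: $27.53
AD&D insurance premium: $272.71
Total deductions = $332.99 + $3,137.90 + $130.75 + $804.45 + $134.08 + $27.53 + $272.71 = $4,840.41
Net pay = $13,407.56 − $4,840.41 = $8,567.15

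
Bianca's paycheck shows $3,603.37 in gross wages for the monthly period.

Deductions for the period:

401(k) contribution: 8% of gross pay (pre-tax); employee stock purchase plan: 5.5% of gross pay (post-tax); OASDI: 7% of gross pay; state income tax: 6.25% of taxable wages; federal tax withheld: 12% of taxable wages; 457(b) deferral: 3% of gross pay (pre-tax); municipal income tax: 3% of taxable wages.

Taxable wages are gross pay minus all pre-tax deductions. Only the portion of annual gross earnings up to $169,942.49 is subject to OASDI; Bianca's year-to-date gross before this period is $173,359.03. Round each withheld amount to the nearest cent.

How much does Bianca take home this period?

457(b) deferral: $3,603.37 × 0.03 = $108.10
401(k) contribution: $3,603.37 × 0.08 = $288.27
Pre-tax total = $108.10 + $288.27 = $396.37
Taxable wages = $3,603.37 − $396.37 = $3,207.00
Federal tax withheld: $3,207.00 × 0.12 = $384.84
State income tax: $3,207.00 × 0.0625 = $200.44
Municipal income tax: $3,207.00 × 0.03 = $96.21
OASDI: annual cap $169,942.49 already reached (YTD $173,359.03), so $0.00
Employee stock purchase plan: $3,603.37 × 0.055 = $198.19
Total deductions = $108.10 + $288.27 + $384.84 + $200.44 + $96.21 + $0.00 + $198.19 = $1,276.05
Net pay = $3,603.37 − $1,276.05 = $2,327.32

$2,327.32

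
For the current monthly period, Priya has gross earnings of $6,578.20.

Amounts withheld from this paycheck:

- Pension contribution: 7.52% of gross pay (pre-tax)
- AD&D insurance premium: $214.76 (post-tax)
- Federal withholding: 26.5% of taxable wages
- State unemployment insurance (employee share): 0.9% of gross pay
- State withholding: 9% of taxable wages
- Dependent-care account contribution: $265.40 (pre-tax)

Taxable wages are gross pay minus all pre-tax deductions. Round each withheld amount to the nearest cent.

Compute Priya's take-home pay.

Dependent-care account contribution: $265.40
Pension contribution: $6,578.20 × 0.0752 = $494.68
Pre-tax total = $265.40 + $494.68 = $760.08
Taxable wages = $6,578.20 − $760.08 = $5,818.12
State withholding: $5,818.12 × 0.09 = $523.63
Federal withholding: $5,818.12 × 0.265 = $1,541.80
State unemployment insurance (employee share): $6,578.20 × 0.009 = $59.20
AD&D insurance premium: $214.76
Total deductions = $265.40 + $494.68 + $523.63 + $1,541.80 + $59.20 + $214.76 = $3,099.47
Net pay = $6,578.20 − $3,099.47 = $3,478.73

$3,478.73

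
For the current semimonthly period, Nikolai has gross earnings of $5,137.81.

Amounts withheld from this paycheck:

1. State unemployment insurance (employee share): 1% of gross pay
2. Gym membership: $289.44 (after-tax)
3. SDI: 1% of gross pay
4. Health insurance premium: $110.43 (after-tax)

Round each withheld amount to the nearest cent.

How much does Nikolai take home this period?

State unemployment insurance (employee share): $5,137.81 × 0.01 = $51.38
SDI: $5,137.81 × 0.01 = $51.38
Gym membership: $289.44
Health insurance premium: $110.43
Total deductions = $51.38 + $51.38 + $289.44 + $110.43 = $502.63
Net pay = $5,137.81 − $502.63 = $4,635.18

$4,635.18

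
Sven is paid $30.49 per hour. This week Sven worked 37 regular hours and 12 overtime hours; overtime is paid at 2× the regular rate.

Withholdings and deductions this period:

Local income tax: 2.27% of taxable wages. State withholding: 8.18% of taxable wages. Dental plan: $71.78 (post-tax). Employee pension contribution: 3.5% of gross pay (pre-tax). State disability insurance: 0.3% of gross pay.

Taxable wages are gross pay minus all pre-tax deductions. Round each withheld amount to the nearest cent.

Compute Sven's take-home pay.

Regular pay: 37 × $30.49 = $1128.13
Overtime pay: 12 × $30.49 × 2 = $731.76
Gross pay = $1128.13 + $731.76 = $1859.89
Employee pension contribution: $1859.89 × 0.035 = $65.10
Taxable wages = $1859.89 − $65.10 = $1794.79
State withholding: $1794.79 × 0.0818 = $146.81
Local income tax: $1794.79 × 0.0227 = $40.74
State disability insurance: $1859.89 × 0.003 = $5.58
Dental plan: $71.78
Total deductions = $65.10 + $146.81 + $40.74 + $5.58 + $71.78 = $330.01
Net pay = $1859.89 − $330.01 = $1529.88

$1529.88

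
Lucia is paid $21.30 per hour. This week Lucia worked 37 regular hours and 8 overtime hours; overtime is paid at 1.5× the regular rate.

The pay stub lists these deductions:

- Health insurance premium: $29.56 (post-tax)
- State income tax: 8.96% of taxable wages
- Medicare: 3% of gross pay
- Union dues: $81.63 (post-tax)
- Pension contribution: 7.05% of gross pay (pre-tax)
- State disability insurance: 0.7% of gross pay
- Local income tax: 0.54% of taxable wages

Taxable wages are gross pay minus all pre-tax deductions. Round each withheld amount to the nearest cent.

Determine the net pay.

Regular pay: 37 × $21.30 = $788.10
Overtime pay: 8 × $21.30 × 1.5 = $255.60
Gross pay = $788.10 + $255.60 = $1043.70
Pension contribution: $1043.70 × 0.0705 = $73.58
Taxable wages = $1043.70 − $73.58 = $970.12
State income tax: $970.12 × 0.0896 = $86.92
Local income tax: $970.12 × 0.0054 = $5.24
Medicare: $1043.70 × 0.03 = $31.31
State disability insurance: $1043.70 × 0.007 = $7.31
Union dues: $81.63
Health insurance premium: $29.56
Total deductions = $73.58 + $86.92 + $5.24 + $31.31 + $7.31 + $81.63 + $29.56 = $315.55
Net pay = $1043.70 − $315.55 = $728.15

$728.15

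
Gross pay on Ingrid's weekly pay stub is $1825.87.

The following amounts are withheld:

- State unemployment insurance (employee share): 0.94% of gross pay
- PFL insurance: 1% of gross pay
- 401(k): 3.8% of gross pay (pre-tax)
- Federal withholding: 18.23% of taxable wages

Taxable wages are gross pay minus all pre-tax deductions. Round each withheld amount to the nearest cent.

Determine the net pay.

401(k): $1825.87 × 0.038 = $69.38
Taxable wages = $1825.87 − $69.38 = $1756.49
Federal withholding: $1756.49 × 0.1823 = $320.21
State unemployment insurance (employee share): $1825.87 × 0.0094 = $17.16
PFL insurance: $1825.87 × 0.01 = $18.26
Total deductions = $69.38 + $320.21 + $17.16 + $18.26 = $425.01
Net pay = $1825.87 − $425.01 = $1400.86

$1400.86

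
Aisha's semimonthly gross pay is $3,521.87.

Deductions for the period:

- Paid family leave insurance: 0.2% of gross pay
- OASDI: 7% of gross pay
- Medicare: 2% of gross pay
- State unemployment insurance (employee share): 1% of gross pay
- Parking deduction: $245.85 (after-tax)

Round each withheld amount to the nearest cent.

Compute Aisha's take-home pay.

$2,916.79

Medicare: $3,521.87 × 0.02 = $70.44
Paid family leave insurance: $3,521.87 × 0.002 = $7.04
State unemployment insurance (employee share): $3,521.87 × 0.01 = $35.22
OASDI: $3,521.87 × 0.07 = $246.53
Parking deduction: $245.85
Total deductions = $70.44 + $7.04 + $35.22 + $246.53 + $245.85 = $605.08
Net pay = $3,521.87 − $605.08 = $2,916.79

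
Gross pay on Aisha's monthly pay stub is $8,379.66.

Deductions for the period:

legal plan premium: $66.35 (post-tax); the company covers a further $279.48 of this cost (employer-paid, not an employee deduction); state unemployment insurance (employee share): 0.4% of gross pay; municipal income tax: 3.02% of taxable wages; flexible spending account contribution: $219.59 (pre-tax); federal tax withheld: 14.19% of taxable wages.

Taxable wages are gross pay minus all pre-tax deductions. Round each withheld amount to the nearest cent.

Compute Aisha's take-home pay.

Flexible spending account contribution: $219.59
Taxable wages = $8,379.66 − $219.59 = $8,160.07
Federal tax withheld: $8,160.07 × 0.1419 = $1,157.91
Municipal income tax: $8,160.07 × 0.0302 = $246.43
State unemployment insurance (employee share): $8,379.66 × 0.004 = $33.52
Legal plan premium: $66.35
(Employer's $279.48 toward legal plan premium is not withheld from the employee.)
Total deductions = $219.59 + $1,157.91 + $246.43 + $33.52 + $66.35 = $1,723.80
Net pay = $8,379.66 − $1,723.80 = $6,655.86

$6,655.86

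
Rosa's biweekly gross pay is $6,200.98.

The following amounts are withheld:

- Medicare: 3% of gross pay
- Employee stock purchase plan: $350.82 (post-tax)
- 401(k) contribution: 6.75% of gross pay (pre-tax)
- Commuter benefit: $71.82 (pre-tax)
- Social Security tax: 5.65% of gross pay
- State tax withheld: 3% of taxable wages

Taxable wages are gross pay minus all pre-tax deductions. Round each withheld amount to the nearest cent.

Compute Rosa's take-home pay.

$4,652.06

Commuter benefit: $71.82
401(k) contribution: $6,200.98 × 0.0675 = $418.57
Pre-tax total = $71.82 + $418.57 = $490.39
Taxable wages = $6,200.98 − $490.39 = $5,710.59
State tax withheld: $5,710.59 × 0.03 = $171.32
Medicare: $6,200.98 × 0.03 = $186.03
Social Security tax: $6,200.98 × 0.0565 = $350.36
Employee stock purchase plan: $350.82
Total deductions = $71.82 + $418.57 + $171.32 + $186.03 + $350.36 + $350.82 = $1,548.92
Net pay = $6,200.98 − $1,548.92 = $4,652.06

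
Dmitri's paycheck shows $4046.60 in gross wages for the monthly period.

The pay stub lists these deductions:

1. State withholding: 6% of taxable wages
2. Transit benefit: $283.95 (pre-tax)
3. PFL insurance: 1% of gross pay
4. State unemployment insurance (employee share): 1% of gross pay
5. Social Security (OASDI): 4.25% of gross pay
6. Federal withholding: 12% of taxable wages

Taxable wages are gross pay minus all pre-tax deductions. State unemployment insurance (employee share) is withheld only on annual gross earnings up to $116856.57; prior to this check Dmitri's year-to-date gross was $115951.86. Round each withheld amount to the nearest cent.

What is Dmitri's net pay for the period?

Transit benefit: $283.95
Taxable wages = $4046.60 − $283.95 = $3762.65
State withholding: $3762.65 × 0.06 = $225.76
Federal withholding: $3762.65 × 0.12 = $451.52
Social Security (OASDI): $4046.60 × 0.0425 = $171.98
PFL insurance: $4046.60 × 0.01 = $40.47
State unemployment insurance (employee share): only $116856.57 − $115951.86 = $904.71 of this check is subject → $904.71 × 0.01 = $9.05
Total deductions = $283.95 + $225.76 + $451.52 + $171.98 + $40.47 + $9.05 = $1182.73
Net pay = $4046.60 − $1182.73 = $2863.87

$2863.87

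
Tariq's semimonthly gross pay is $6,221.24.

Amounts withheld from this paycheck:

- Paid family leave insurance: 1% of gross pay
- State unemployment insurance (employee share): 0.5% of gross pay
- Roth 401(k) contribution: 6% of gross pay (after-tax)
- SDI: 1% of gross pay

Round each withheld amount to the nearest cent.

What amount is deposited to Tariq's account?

$5,692.44

SDI: $6,221.24 × 0.01 = $62.21
Paid family leave insurance: $6,221.24 × 0.01 = $62.21
State unemployment insurance (employee share): $6,221.24 × 0.005 = $31.11
Roth 401(k) contribution: $6,221.24 × 0.06 = $373.27
Total deductions = $62.21 + $62.21 + $31.11 + $373.27 = $528.80
Net pay = $6,221.24 − $528.80 = $5,692.44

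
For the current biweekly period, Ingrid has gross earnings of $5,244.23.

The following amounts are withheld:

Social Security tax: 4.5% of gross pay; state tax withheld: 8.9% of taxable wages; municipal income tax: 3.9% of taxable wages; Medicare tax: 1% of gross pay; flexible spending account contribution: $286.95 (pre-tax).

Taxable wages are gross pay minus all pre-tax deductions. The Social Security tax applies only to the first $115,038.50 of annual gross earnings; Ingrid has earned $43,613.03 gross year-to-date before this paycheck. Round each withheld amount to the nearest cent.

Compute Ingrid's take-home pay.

Flexible spending account contribution: $286.95
Taxable wages = $5,244.23 − $286.95 = $4,957.28
State tax withheld: $4,957.28 × 0.089 = $441.20
Municipal income tax: $4,957.28 × 0.039 = $193.33
Medicare tax: $5,244.23 × 0.01 = $52.44
Social Security tax: cap not yet reached, full $5,244.23 is subject → $5,244.23 × 0.045 = $235.99
Total deductions = $286.95 + $441.20 + $193.33 + $52.44 + $235.99 = $1,209.91
Net pay = $5,244.23 − $1,209.91 = $4,034.32

$4,034.32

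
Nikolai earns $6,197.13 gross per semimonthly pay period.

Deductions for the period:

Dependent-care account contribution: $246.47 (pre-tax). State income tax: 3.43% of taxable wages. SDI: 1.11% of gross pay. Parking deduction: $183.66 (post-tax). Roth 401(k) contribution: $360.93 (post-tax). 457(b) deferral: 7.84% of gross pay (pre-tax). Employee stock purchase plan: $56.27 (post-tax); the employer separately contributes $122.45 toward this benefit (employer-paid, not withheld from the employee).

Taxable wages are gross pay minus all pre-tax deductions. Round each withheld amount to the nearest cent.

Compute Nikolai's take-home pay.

$4,607.72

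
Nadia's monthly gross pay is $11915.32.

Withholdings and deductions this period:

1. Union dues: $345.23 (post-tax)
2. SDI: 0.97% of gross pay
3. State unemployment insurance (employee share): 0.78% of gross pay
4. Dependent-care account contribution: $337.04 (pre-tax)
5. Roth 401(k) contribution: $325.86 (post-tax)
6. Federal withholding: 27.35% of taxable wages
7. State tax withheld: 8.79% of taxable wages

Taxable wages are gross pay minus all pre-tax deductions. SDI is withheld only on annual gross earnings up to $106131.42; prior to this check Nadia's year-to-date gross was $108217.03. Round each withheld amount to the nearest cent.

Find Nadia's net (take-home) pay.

Dependent-care account contribution: $337.04
Taxable wages = $11915.32 − $337.04 = $11578.28
State tax withheld: $11578.28 × 0.0879 = $1017.73
Federal withholding: $11578.28 × 0.2735 = $3166.66
SDI: annual cap $106131.42 already reached (YTD $108217.03), so $0.00
State unemployment insurance (employee share): $11915.32 × 0.0078 = $92.94
Roth 401(k) contribution: $325.86
Union dues: $345.23
Total deductions = $337.04 + $1017.73 + $3166.66 + $0.00 + $92.94 + $325.86 + $345.23 = $5285.46
Net pay = $11915.32 − $5285.46 = $6629.86

$6629.86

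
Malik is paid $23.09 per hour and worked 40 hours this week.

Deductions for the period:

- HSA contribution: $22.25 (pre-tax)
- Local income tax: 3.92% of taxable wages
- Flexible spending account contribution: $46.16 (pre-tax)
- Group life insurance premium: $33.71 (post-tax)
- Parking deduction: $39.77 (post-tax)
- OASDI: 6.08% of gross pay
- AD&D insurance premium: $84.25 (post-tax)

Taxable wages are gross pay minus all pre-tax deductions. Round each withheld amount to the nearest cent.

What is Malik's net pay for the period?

$607.79

Gross pay: 40 × $23.09 = $923.60
HSA contribution: $22.25
Flexible spending account contribution: $46.16
Pre-tax total = $22.25 + $46.16 = $68.41
Taxable wages = $923.60 − $68.41 = $855.19
Local income tax: $855.19 × 0.0392 = $33.52
OASDI: $923.60 × 0.0608 = $56.15
Group life insurance premium: $33.71
AD&D insurance premium: $84.25
Parking deduction: $39.77
Total deductions = $22.25 + $46.16 + $33.52 + $56.15 + $33.71 + $84.25 + $39.77 = $315.81
Net pay = $923.60 − $315.81 = $607.79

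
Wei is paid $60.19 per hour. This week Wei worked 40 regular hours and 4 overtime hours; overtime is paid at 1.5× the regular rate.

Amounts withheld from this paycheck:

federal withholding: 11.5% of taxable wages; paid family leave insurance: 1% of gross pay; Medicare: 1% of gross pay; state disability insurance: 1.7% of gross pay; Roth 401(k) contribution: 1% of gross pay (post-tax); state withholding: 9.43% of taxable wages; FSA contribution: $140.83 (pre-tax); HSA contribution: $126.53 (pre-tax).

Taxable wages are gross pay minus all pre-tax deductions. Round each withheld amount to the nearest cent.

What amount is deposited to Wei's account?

Regular pay: 40 × $60.19 = $2,407.60
Overtime pay: 4 × $60.19 × 1.5 = $361.14
Gross pay = $2,407.60 + $361.14 = $2,768.74
FSA contribution: $140.83
HSA contribution: $126.53
Pre-tax total = $140.83 + $126.53 = $267.36
Taxable wages = $2,768.74 − $267.36 = $2,501.38
State withholding: $2,501.38 × 0.0943 = $235.88
Federal withholding: $2,501.38 × 0.115 = $287.66
Medicare: $2,768.74 × 0.01 = $27.69
State disability insurance: $2,768.74 × 0.017 = $47.07
Paid family leave insurance: $2,768.74 × 0.01 = $27.69
Roth 401(k) contribution: $2,768.74 × 0.01 = $27.69
Total deductions = $140.83 + $126.53 + $235.88 + $287.66 + $27.69 + $47.07 + $27.69 + $27.69 = $921.04
Net pay = $2,768.74 − $921.04 = $1,847.70

$1,847.70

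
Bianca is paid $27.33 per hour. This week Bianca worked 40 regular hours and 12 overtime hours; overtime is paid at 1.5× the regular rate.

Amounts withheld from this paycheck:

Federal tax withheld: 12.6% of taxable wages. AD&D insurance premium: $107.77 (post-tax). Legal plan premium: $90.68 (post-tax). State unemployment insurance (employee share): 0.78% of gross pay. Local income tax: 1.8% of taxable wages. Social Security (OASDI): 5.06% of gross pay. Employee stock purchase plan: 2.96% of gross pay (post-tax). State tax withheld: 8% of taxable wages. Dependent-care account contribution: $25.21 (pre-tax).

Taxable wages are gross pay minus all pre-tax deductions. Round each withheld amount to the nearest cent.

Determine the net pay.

$872.57

Regular pay: 40 × $27.33 = $1093.20
Overtime pay: 12 × $27.33 × 1.5 = $491.94
Gross pay = $1093.20 + $491.94 = $1585.14
Dependent-care account contribution: $25.21
Taxable wages = $1585.14 − $25.21 = $1559.93
State tax withheld: $1559.93 × 0.08 = $124.79
Local income tax: $1559.93 × 0.018 = $28.08
Federal tax withheld: $1559.93 × 0.126 = $196.55
Social Security (OASDI): $1585.14 × 0.0506 = $80.21
State unemployment insurance (employee share): $1585.14 × 0.0078 = $12.36
Employee stock purchase plan: $1585.14 × 0.0296 = $46.92
Legal plan premium: $90.68
AD&D insurance premium: $107.77
Total deductions = $25.21 + $124.79 + $28.08 + $196.55 + $80.21 + $12.36 + $46.92 + $90.68 + $107.77 = $712.57
Net pay = $1585.14 − $712.57 = $872.57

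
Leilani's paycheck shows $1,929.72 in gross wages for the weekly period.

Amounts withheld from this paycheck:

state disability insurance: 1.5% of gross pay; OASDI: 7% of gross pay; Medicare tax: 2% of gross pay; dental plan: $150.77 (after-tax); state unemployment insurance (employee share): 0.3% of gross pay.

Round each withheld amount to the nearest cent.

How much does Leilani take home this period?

$1,570.54

OASDI: $1,929.72 × 0.07 = $135.08
Medicare tax: $1,929.72 × 0.02 = $38.59
State disability insurance: $1,929.72 × 0.015 = $28.95
State unemployment insurance (employee share): $1,929.72 × 0.003 = $5.79
Dental plan: $150.77
Total deductions = $135.08 + $38.59 + $28.95 + $5.79 + $150.77 = $359.18
Net pay = $1,929.72 − $359.18 = $1,570.54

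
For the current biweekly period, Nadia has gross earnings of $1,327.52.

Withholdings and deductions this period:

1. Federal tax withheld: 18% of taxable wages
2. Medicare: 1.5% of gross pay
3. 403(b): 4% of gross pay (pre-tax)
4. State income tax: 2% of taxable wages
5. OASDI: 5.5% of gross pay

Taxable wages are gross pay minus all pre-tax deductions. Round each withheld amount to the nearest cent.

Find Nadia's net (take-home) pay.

403(b): $1,327.52 × 0.04 = $53.10
Taxable wages = $1,327.52 − $53.10 = $1,274.42
Federal tax withheld: $1,274.42 × 0.18 = $229.40
State income tax: $1,274.42 × 0.02 = $25.49
OASDI: $1,327.52 × 0.055 = $73.01
Medicare: $1,327.52 × 0.015 = $19.91
Total deductions = $53.10 + $229.40 + $25.49 + $73.01 + $19.91 = $400.91
Net pay = $1,327.52 − $400.91 = $926.61

$926.61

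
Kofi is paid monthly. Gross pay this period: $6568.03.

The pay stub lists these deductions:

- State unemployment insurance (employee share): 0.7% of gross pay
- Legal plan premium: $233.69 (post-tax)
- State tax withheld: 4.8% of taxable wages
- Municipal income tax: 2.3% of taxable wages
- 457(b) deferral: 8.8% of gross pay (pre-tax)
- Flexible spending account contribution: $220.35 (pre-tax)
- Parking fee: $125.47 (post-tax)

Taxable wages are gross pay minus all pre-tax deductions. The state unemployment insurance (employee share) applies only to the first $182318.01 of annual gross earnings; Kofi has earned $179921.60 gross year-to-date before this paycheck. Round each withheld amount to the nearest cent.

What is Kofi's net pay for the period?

457(b) deferral: $6568.03 × 0.088 = $577.99
Flexible spending account contribution: $220.35
Pre-tax total = $577.99 + $220.35 = $798.34
Taxable wages = $6568.03 − $798.34 = $5769.69
State tax withheld: $5769.69 × 0.048 = $276.95
Municipal income tax: $5769.69 × 0.023 = $132.70
State unemployment insurance (employee share): only $182318.01 − $179921.60 = $2396.41 of this check is subject → $2396.41 × 0.007 = $16.77
Parking fee: $125.47
Legal plan premium: $233.69
Total deductions = $577.99 + $220.35 + $276.95 + $132.70 + $16.77 + $125.47 + $233.69 = $1583.92
Net pay = $6568.03 − $1583.92 = $4984.11

$4984.11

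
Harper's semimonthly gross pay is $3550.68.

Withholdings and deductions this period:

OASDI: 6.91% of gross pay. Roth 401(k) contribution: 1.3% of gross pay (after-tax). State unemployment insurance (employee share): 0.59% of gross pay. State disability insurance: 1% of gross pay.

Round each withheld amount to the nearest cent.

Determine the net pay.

State unemployment insurance (employee share): $3550.68 × 0.0059 = $20.95
OASDI: $3550.68 × 0.0691 = $245.35
State disability insurance: $3550.68 × 0.01 = $35.51
Roth 401(k) contribution: $3550.68 × 0.013 = $46.16
Total deductions = $20.95 + $245.35 + $35.51 + $46.16 = $347.97
Net pay = $3550.68 − $347.97 = $3202.71

$3202.71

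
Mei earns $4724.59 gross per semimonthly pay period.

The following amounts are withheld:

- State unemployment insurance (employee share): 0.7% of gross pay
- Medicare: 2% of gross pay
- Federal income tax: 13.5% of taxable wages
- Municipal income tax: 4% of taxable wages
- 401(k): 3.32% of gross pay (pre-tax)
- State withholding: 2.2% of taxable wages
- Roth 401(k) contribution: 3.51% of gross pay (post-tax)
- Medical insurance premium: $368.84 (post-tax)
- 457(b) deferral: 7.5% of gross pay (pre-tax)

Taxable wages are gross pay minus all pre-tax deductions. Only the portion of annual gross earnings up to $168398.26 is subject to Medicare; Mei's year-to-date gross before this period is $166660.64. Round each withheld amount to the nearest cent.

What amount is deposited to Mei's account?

$2780.86

457(b) deferral: $4724.59 × 0.075 = $354.34
401(k): $4724.59 × 0.0332 = $156.86
Pre-tax total = $354.34 + $156.86 = $511.20
Taxable wages = $4724.59 − $511.20 = $4213.39
Federal income tax: $4213.39 × 0.135 = $568.81
State withholding: $4213.39 × 0.022 = $92.69
Municipal income tax: $4213.39 × 0.04 = $168.54
Medicare: only $168398.26 − $166660.64 = $1737.62 of this check is subject → $1737.62 × 0.02 = $34.75
State unemployment insurance (employee share): $4724.59 × 0.007 = $33.07
Medical insurance premium: $368.84
Roth 401(k) contribution: $4724.59 × 0.0351 = $165.83
Total deductions = $354.34 + $156.86 + $568.81 + $92.69 + $168.54 + $34.75 + $33.07 + $368.84 + $165.83 = $1943.73
Net pay = $4724.59 − $1943.73 = $2780.86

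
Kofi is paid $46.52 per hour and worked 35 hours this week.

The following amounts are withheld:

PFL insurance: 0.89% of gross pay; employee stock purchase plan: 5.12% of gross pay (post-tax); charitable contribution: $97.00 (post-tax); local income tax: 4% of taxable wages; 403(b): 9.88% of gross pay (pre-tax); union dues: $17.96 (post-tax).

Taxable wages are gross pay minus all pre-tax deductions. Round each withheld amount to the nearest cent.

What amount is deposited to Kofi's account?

$1,195.83

Gross pay: 35 × $46.52 = $1,628.20
403(b): $1,628.20 × 0.0988 = $160.87
Taxable wages = $1,628.20 − $160.87 = $1,467.33
Local income tax: $1,467.33 × 0.04 = $58.69
PFL insurance: $1,628.20 × 0.0089 = $14.49
Employee stock purchase plan: $1,628.20 × 0.0512 = $83.36
Union dues: $17.96
Charitable contribution: $97.00
Total deductions = $160.87 + $58.69 + $14.49 + $83.36 + $17.96 + $97.00 = $432.37
Net pay = $1,628.20 − $432.37 = $1,195.83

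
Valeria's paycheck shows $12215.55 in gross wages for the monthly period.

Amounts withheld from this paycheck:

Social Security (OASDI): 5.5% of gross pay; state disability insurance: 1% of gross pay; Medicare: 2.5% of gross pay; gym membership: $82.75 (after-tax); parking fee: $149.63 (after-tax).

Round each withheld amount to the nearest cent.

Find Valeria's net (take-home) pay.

Medicare: $12215.55 × 0.025 = $305.39
State disability insurance: $12215.55 × 0.01 = $122.16
Social Security (OASDI): $12215.55 × 0.055 = $671.86
Parking fee: $149.63
Gym membership: $82.75
Total deductions = $305.39 + $122.16 + $671.86 + $149.63 + $82.75 = $1331.79
Net pay = $12215.55 − $1331.79 = $10883.76

$10883.76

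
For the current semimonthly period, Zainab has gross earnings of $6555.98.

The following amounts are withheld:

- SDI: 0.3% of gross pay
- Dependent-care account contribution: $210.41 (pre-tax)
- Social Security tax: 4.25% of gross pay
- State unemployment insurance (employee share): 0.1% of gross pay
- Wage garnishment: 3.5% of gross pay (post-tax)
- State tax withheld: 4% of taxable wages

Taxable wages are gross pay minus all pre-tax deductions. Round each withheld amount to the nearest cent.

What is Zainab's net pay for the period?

$5557.43

Dependent-care account contribution: $210.41
Taxable wages = $6555.98 − $210.41 = $6345.57
State tax withheld: $6345.57 × 0.04 = $253.82
Social Security tax: $6555.98 × 0.0425 = $278.63
SDI: $6555.98 × 0.003 = $19.67
State unemployment insurance (employee share): $6555.98 × 0.001 = $6.56
Wage garnishment: $6555.98 × 0.035 = $229.46
Total deductions = $210.41 + $253.82 + $278.63 + $19.67 + $6.56 + $229.46 = $998.55
Net pay = $6555.98 − $998.55 = $5557.43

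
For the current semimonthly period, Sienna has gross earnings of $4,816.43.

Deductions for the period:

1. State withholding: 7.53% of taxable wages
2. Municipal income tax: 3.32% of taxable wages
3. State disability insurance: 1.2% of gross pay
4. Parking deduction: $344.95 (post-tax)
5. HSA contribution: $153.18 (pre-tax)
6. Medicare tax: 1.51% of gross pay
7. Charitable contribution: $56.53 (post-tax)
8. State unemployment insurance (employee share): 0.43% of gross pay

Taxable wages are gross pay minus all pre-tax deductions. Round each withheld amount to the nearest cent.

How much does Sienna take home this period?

HSA contribution: $153.18
Taxable wages = $4,816.43 − $153.18 = $4,663.25
State withholding: $4,663.25 × 0.0753 = $351.14
Municipal income tax: $4,663.25 × 0.0332 = $154.82
State unemployment insurance (employee share): $4,816.43 × 0.0043 = $20.71
Medicare tax: $4,816.43 × 0.0151 = $72.73
State disability insurance: $4,816.43 × 0.012 = $57.80
Parking deduction: $344.95
Charitable contribution: $56.53
Total deductions = $153.18 + $351.14 + $154.82 + $20.71 + $72.73 + $57.80 + $344.95 + $56.53 = $1,211.86
Net pay = $4,816.43 − $1,211.86 = $3,604.57

$3,604.57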